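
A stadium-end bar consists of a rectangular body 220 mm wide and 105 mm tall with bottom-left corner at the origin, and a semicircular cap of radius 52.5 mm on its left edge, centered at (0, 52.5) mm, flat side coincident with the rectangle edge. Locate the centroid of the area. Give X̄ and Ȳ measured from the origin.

rectangular body: A = 220 × 105 = 23100.00, centroid at (110.00, 52.50).
semicircular end: A = ½π·52.5² = 4329.51, centroid at (-22.28, 52.50).
ΣA = 27429.51 mm², ΣAX̄ = 2444531.25 mm³, ΣAȲ = 1440049.14 mm³.
X̄ = 2444531.25/27429.51 = 89.12 mm; Ȳ = 1440049.14/27429.51 = 52.50 mm.

X̄ = 89.12 mm, Ȳ = 52.50 mm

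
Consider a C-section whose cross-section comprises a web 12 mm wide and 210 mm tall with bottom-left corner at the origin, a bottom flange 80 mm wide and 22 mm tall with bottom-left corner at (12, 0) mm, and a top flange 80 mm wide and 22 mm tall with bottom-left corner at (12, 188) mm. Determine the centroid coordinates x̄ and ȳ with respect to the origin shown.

web: A = 12 × 210 = 2520.00, centroid at (6.00, 105.00).
bottom flange: A = 80 × 22 = 1760.00, centroid at (52.00, 11.00).
top flange: A = 80 × 22 = 1760.00, centroid at (52.00, 199.00).
ΣA = 6040.00 mm², ΣAx̄ = 198160.00 mm³, ΣAȳ = 634200.00 mm³.
x̄ = 198160.00/6040.00 = 32.81 mm; ȳ = 634200.00/6040.00 = 105.00 mm.

x̄ = 32.81 mm, ȳ = 105.00 mm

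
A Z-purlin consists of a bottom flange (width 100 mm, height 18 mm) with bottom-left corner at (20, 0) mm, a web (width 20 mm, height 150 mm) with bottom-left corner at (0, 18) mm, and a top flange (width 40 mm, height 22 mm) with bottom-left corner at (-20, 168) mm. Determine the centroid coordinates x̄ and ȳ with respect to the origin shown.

x̄ = 27.46 mm, ȳ = 79.70 mm

bottom flange: A = 100 × 18 = 1800.00, centroid at (70.00, 9.00).
web: A = 20 × 150 = 3000.00, centroid at (10.00, 93.00).
top flange: A = 40 × 22 = 880.00, centroid at (0.00, 179.00).
ΣA = 5680.00 mm²
ΣAx̄ = (1800.00)(70.00) + (3000.00)(10.00) + (880.00)(0.00) = 156000.00 mm³
ΣAȳ = (1800.00)(9.00) + (3000.00)(93.00) + (880.00)(179.00) = 452720.00 mm³
x̄ = 156000.00 / 5680.00 = 27.46 mm
ȳ = 452720.00 / 5680.00 = 79.70 mm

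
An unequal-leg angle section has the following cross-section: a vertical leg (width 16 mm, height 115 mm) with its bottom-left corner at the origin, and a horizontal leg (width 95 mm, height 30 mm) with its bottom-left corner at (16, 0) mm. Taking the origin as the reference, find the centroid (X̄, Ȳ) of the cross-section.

vertical leg: A = 16 × 115 = 1840.00, centroid at (8.00, 57.50).
horizontal leg: A = 95 × 30 = 2850.00, centroid at (63.50, 15.00).
ΣA = 4690.00 mm², ΣAX̄ = 195695.00 mm³, ΣAȲ = 148550.00 mm³.
X̄ = 195695.00/4690.00 = 41.73 mm; Ȳ = 148550.00/4690.00 = 31.67 mm.

X̄ = 41.73 mm, Ȳ = 31.67 mm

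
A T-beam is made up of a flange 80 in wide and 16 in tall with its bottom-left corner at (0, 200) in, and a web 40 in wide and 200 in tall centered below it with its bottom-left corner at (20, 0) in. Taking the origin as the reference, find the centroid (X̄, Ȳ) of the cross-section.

Part | A | x̄ᵢ | ȳᵢ | A·x̄ᵢ | A·ȳᵢ
web | 8000.00 | 40.00 | 100.00 | 320000.00 | 800000.00
flange | 1280.00 | 40.00 | 208.00 | 51200.00 | 266240.00
Σ | 9280.00 |  |  | 371200.00 | 1066240.00
X̄ = 371200.00 / 9280.00 = 40.00 in
Ȳ = 1066240.00 / 9280.00 = 114.90 in

X̄ = 40.00 in, Ȳ = 114.90 in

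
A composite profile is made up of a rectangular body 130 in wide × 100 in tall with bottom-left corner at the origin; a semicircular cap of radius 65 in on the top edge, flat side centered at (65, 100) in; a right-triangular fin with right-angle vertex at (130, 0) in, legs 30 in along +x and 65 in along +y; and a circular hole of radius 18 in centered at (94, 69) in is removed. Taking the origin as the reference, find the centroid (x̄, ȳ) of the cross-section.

x̄ = 67.23 in, ȳ = 73.88 in

Part | A | x̄ᵢ | ȳᵢ | A·x̄ᵢ | A·ȳᵢ
rectangular body | 13000.00 | 65.00 | 50.00 | 845000.00 | 650000.00
semicircular top | 6636.61 | 65.00 | 127.59 | 431379.94 | 846744.78
triangular fin | 975.00 | 140.00 | 21.67 | 136500.00 | 21125.00
hole | -1017.88 | 94.00 | 69.00 | -95680.35 | -70233.45
Σ | 19593.74 |  |  | 1317199.60 | 1447636.34
x̄ = 1317199.60 / 19593.74 = 67.23 in
ȳ = 1447636.34 / 19593.74 = 73.88 in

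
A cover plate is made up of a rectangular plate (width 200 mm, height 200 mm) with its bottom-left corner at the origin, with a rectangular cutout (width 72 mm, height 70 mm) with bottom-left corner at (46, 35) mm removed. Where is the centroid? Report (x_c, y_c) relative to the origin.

Part | A | x̄ᵢ | ȳᵢ | A·x̄ᵢ | A·ȳᵢ
plate | 40000.00 | 100.00 | 100.00 | 4000000.00 | 4000000.00
hole | -5040.00 | 82.00 | 70.00 | -413280.00 | -352800.00
Σ | 34960.00 |  |  | 3586720.00 | 3647200.00
x_c = 3586720.00 / 34960.00 = 102.59 mm
y_c = 3647200.00 / 34960.00 = 104.32 mm

x_c = 102.59 mm, y_c = 104.32 mm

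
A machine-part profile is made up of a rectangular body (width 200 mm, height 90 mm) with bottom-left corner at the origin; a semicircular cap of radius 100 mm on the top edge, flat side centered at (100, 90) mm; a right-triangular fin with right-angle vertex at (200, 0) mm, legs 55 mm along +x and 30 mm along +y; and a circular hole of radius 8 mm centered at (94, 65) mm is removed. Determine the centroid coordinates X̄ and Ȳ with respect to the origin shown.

X̄ = 102.88 mm, Ȳ = 84.05 mm

rectangular body: A = 200 × 90 = 18000.00, centroid at (100.00, 45.00).
semicircular top: A = ½π·100² = 15707.96, centroid at (100.00, 132.44).
triangular fin: A = ½·55·30 = 825.00, centroid at (218.33, 10.00).
hole: A = −π·8² = -201.06, centroid at (94.00, 65.00).
ΣA = 34331.90 mm², ΣAX̄ = 3532021.51 mm³, ΣAȲ = 2885564.34 mm³.
X̄ = 3532021.51/34331.90 = 102.88 mm; Ȳ = 2885564.34/34331.90 = 84.05 mm.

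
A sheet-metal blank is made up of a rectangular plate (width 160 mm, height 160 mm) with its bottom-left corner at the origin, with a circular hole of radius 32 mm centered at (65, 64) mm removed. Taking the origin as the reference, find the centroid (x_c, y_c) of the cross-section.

x_c = 82.16 mm, y_c = 82.30 mm

plate: A = 160 × 160 = 25600.00, centroid at (80.00, 80.00).
hole: A = −π·32² = -3216.99, centroid at (65.00, 64.00).
ΣA = 22383.01 mm²
ΣAx_c = (25600.00)(80.00) + (-3216.99)(65.00) = 1838895.59 mm³
ΣAy_c = (25600.00)(80.00) + (-3216.99)(64.00) = 1842112.58 mm³
x_c = 1838895.59 / 22383.01 = 82.16 mm
y_c = 1842112.58 / 22383.01 = 82.30 mm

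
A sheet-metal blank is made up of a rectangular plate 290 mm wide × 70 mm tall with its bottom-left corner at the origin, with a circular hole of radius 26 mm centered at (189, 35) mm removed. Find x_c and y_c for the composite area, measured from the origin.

Part | A | x̄ᵢ | ȳᵢ | A·x̄ᵢ | A·ȳᵢ
plate | 20300.00 | 145.00 | 35.00 | 2943500.00 | 710500.00
hole | -2123.72 | 189.00 | 35.00 | -401382.44 | -74330.08
Σ | 18176.28 |  |  | 2542117.56 | 636169.92
x_c = 2542117.56 / 18176.28 = 139.86 mm
y_c = 636169.92 / 18176.28 = 35.00 mm

x_c = 139.86 mm, y_c = 35.00 mm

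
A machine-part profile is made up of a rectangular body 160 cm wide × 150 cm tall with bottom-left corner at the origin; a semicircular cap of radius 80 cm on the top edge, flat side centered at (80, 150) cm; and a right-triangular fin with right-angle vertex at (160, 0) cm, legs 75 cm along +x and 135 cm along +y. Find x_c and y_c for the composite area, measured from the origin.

rectangular body: A = 160 × 150 = 24000.00, centroid at (80.00, 75.00).
semicircular top: A = ½π·80² = 10053.10, centroid at (80.00, 183.95).
triangular fin: A = ½·75·135 = 5062.50, centroid at (185.00, 45.00).
ΣA = 39115.60 cm², ΣAx_c = 3660810.22 cm³, ΣAy_c = 3877110.31 cm³.
x_c = 3660810.22/39115.60 = 93.59 cm; y_c = 3877110.31/39115.60 = 99.12 cm.

x_c = 93.59 cm, y_c = 99.12 cm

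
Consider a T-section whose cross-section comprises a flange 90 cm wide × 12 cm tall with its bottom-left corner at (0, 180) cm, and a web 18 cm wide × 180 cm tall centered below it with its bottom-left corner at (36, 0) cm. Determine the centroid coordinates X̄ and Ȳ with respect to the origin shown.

X̄ = 45.00 cm, Ȳ = 114.00 cm

Part | A | x̄ᵢ | ȳᵢ | A·x̄ᵢ | A·ȳᵢ
web | 3240.00 | 45.00 | 90.00 | 145800.00 | 291600.00
flange | 1080.00 | 45.00 | 186.00 | 48600.00 | 200880.00
Σ | 4320.00 |  |  | 194400.00 | 492480.00
X̄ = 194400.00 / 4320.00 = 45.00 cm
Ȳ = 492480.00 / 4320.00 = 114.00 cm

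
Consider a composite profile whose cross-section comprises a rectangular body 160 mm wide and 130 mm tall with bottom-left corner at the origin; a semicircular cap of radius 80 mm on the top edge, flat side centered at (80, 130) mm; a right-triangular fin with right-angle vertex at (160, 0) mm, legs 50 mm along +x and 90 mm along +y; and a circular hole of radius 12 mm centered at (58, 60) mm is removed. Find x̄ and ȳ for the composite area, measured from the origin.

rectangular body: A = 160 × 130 = 20800.00, centroid at (80.00, 65.00).
semicircular top: A = ½π·80² = 10053.10, centroid at (80.00, 163.95).
triangular fin: A = ½·50·90 = 2250.00, centroid at (176.67, 30.00).
hole: A = −π·12² = -452.39, centroid at (58.00, 60.00).
ΣA = 32650.71 mm², ΣAx̄ = 2839509.14 mm³, ΣAȳ = 3040592.52 mm³.
x̄ = 2839509.14/32650.71 = 86.97 mm; ȳ = 3040592.52/32650.71 = 93.12 mm.

x̄ = 86.97 mm, ȳ = 93.12 mm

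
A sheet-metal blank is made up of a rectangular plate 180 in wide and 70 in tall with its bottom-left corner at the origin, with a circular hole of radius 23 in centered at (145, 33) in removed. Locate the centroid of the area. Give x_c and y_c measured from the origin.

plate: A = 180 × 70 = 12600.00, centroid at (90.00, 35.00).
hole: A = −π·23² = -1661.90, centroid at (145.00, 33.00).
ΣA = 10938.10 in²
ΣAx_c = (12600.00)(90.00) + (-1661.90)(145.00) = 893024.14 in³
ΣAy_c = (12600.00)(35.00) + (-1661.90)(33.00) = 386157.22 in³
x_c = 893024.14 / 10938.10 = 81.64 in
y_c = 386157.22 / 10938.10 = 35.30 in

x_c = 81.64 in, y_c = 35.30 in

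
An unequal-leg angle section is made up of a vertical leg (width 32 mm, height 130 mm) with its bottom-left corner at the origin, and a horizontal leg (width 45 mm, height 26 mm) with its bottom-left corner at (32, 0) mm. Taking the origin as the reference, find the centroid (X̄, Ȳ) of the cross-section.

X̄ = 24.45 mm, Ȳ = 53.59 mm

vertical leg: A = 32 × 130 = 4160.00, centroid at (16.00, 65.00).
horizontal leg: A = 45 × 26 = 1170.00, centroid at (54.50, 13.00).
ΣA = 5330.00 mm², ΣAX̄ = 130325.00 mm³, ΣAȲ = 285610.00 mm³.
X̄ = 130325.00/5330.00 = 24.45 mm; Ȳ = 285610.00/5330.00 = 53.59 mm.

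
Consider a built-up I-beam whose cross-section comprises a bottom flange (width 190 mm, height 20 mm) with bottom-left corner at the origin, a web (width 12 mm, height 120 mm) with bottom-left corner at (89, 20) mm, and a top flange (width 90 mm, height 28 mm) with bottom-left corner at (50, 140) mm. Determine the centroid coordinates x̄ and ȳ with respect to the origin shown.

bottom flange: A = 190 × 20 = 3800.00, centroid at (95.00, 10.00).
web: A = 12 × 120 = 1440.00, centroid at (95.00, 80.00).
top flange: A = 90 × 28 = 2520.00, centroid at (95.00, 154.00).
ΣA = 7760.00 mm²
ΣAx̄ = (3800.00)(95.00) + (1440.00)(95.00) + (2520.00)(95.00) = 737200.00 mm³
ΣAȳ = (3800.00)(10.00) + (1440.00)(80.00) + (2520.00)(154.00) = 541280.00 mm³
x̄ = 737200.00 / 7760.00 = 95.00 mm
ȳ = 541280.00 / 7760.00 = 69.75 mm

x̄ = 95.00 mm, ȳ = 69.75 mm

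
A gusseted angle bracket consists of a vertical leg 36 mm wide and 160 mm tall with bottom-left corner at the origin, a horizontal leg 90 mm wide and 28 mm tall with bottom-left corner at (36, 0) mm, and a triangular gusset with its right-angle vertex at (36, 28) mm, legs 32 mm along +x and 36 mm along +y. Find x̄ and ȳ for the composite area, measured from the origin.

Part | A | x̄ᵢ | ȳᵢ | A·x̄ᵢ | A·ȳᵢ
vertical leg | 5760.00 | 18.00 | 80.00 | 103680.00 | 460800.00
horizontal leg | 2520.00 | 81.00 | 14.00 | 204120.00 | 35280.00
gusset | 576.00 | 46.67 | 40.00 | 26880.00 | 23040.00
Σ | 8856.00 |  |  | 334680.00 | 519120.00
x̄ = 334680.00 / 8856.00 = 37.79 mm
ȳ = 519120.00 / 8856.00 = 58.62 mm

x̄ = 37.79 mm, ȳ = 58.62 mm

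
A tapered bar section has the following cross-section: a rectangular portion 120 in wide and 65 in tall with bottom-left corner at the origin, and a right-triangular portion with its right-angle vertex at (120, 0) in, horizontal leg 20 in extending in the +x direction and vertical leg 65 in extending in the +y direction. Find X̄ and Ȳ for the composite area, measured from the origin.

rectangular portion: A = 120 × 65 = 7800.00, centroid at (60.00, 32.50).
triangular portion: A = ½·20·65 = 650.00, centroid at (126.67, 21.67).
ΣA = 8450.00 in², ΣAX̄ = 550333.33 in³, ΣAȲ = 267583.33 in³.
X̄ = 550333.33/8450.00 = 65.13 in; Ȳ = 267583.33/8450.00 = 31.67 in.

X̄ = 65.13 in, Ȳ = 31.67 in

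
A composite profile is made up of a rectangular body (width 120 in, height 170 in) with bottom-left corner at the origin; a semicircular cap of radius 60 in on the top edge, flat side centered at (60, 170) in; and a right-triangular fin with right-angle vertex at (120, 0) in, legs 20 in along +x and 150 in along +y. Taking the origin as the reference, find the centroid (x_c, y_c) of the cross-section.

x_c = 63.63 in, y_c = 105.76 in

Part | A | x̄ᵢ | ȳᵢ | A·x̄ᵢ | A·ȳᵢ
rectangular body | 20400.00 | 60.00 | 85.00 | 1224000.00 | 1734000.00
semicircular top | 5654.87 | 60.00 | 195.46 | 339292.01 | 1105327.35
triangular fin | 1500.00 | 126.67 | 50.00 | 190000.00 | 75000.00
Σ | 27554.87 |  |  | 1753292.01 | 2914327.35
x_c = 1753292.01 / 27554.87 = 63.63 in
y_c = 2914327.35 / 27554.87 = 105.76 in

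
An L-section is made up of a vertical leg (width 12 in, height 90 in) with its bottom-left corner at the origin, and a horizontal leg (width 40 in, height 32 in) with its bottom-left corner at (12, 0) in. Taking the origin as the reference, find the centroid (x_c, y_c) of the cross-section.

x_c = 20.10 in, y_c = 29.27 in

Part | A | x̄ᵢ | ȳᵢ | A·x̄ᵢ | A·ȳᵢ
vertical leg | 1080.00 | 6.00 | 45.00 | 6480.00 | 48600.00
horizontal leg | 1280.00 | 32.00 | 16.00 | 40960.00 | 20480.00
Σ | 2360.00 |  |  | 47440.00 | 69080.00
x_c = 47440.00 / 2360.00 = 20.10 in
y_c = 69080.00 / 2360.00 = 29.27 in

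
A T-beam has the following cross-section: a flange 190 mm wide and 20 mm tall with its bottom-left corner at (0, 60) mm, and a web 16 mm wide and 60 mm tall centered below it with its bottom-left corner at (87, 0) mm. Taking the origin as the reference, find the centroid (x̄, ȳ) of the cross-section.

web: A = 16 × 60 = 960.00, centroid at (95.00, 30.00).
flange: A = 190 × 20 = 3800.00, centroid at (95.00, 70.00).
ΣA = 4760.00 mm², ΣAx̄ = 452200.00 mm³, ΣAȳ = 294800.00 mm³.
x̄ = 452200.00/4760.00 = 95.00 mm; ȳ = 294800.00/4760.00 = 61.93 mm.

x̄ = 95.00 mm, ȳ = 61.93 mm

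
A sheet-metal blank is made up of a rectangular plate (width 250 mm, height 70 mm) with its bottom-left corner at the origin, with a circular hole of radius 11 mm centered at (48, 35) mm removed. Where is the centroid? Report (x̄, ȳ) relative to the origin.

Part | A | x̄ᵢ | ȳᵢ | A·x̄ᵢ | A·ȳᵢ
plate | 17500.00 | 125.00 | 35.00 | 2187500.00 | 612500.00
hole | -380.13 | 48.00 | 35.00 | -18246.37 | -13304.64
Σ | 17119.87 |  |  | 2169253.63 | 599195.36
x̄ = 2169253.63 / 17119.87 = 126.71 mm
ȳ = 599195.36 / 17119.87 = 35.00 mm

x̄ = 126.71 mm, ȳ = 35.00 mm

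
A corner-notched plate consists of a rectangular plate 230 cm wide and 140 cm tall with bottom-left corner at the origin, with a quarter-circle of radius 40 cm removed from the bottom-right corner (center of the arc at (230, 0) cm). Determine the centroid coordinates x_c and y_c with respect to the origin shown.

x_c = 111.02 cm, y_c = 72.15 cm

Part | A | x̄ᵢ | ȳᵢ | A·x̄ᵢ | A·ȳᵢ
plate | 32200.00 | 115.00 | 70.00 | 3703000.00 | 2254000.00
removed quarter-circle | -1256.64 | 213.02 | 16.98 | -267693.19 | -21333.33
Σ | 30943.36 |  |  | 3435306.81 | 2232666.67
x_c = 3435306.81 / 30943.36 = 111.02 cm
y_c = 2232666.67 / 30943.36 = 72.15 cm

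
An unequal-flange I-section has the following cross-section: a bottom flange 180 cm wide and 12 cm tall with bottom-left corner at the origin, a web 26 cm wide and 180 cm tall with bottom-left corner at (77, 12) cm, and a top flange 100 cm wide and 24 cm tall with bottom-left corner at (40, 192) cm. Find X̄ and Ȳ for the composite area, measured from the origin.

X̄ = 90.00 cm, Ȳ = 106.05 cm

bottom flange: A = 180 × 12 = 2160.00, centroid at (90.00, 6.00).
web: A = 26 × 180 = 4680.00, centroid at (90.00, 102.00).
top flange: A = 100 × 24 = 2400.00, centroid at (90.00, 204.00).
ΣA = 9240.00 cm², ΣAX̄ = 831600.00 cm³, ΣAȲ = 979920.00 cm³.
X̄ = 831600.00/9240.00 = 90.00 cm; Ȳ = 979920.00/9240.00 = 106.05 cm.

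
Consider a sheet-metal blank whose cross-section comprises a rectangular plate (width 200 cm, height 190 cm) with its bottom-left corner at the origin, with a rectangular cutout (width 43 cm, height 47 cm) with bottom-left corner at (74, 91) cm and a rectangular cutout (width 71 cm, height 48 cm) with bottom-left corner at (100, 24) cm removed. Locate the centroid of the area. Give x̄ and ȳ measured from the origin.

x̄ = 96.56 cm, ȳ = 98.71 cm

plate: A = 200 × 190 = 38000.00, centroid at (100.00, 95.00).
hole 1: A = −(43 × 47) = -2021.00, centroid at (95.50, 114.50).
hole 2: A = −(71 × 48) = -3408.00, centroid at (135.50, 48.00).
ΣA = 32571.00 cm², ΣAx̄ = 3145210.50 cm³, ΣAȳ = 3215011.50 cm³.
x̄ = 3145210.50/32571.00 = 96.56 cm; ȳ = 3215011.50/32571.00 = 98.71 cm.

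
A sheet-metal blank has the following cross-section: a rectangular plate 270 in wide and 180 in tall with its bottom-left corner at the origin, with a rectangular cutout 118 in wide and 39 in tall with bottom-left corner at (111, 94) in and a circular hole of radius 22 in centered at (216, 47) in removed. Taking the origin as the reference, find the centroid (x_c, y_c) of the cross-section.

Part | A | x̄ᵢ | ȳᵢ | A·x̄ᵢ | A·ȳᵢ
plate | 48600.00 | 135.00 | 90.00 | 6561000.00 | 4374000.00
hole 1 | -4602.00 | 170.00 | 113.50 | -782340.00 | -522327.00
hole 2 | -1520.53 | 216.00 | 47.00 | -328434.66 | -71464.95
Σ | 42477.47 |  |  | 5450225.34 | 3780208.05
x_c = 5450225.34 / 42477.47 = 128.31 in
y_c = 3780208.05 / 42477.47 = 88.99 in

x_c = 128.31 in, y_c = 88.99 in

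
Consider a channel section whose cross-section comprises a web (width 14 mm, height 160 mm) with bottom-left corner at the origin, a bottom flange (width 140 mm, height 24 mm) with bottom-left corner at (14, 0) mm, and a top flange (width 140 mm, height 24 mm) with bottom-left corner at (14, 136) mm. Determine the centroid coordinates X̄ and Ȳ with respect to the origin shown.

X̄ = 64.75 mm, Ȳ = 80.00 mm

web: A = 14 × 160 = 2240.00, centroid at (7.00, 80.00).
bottom flange: A = 140 × 24 = 3360.00, centroid at (84.00, 12.00).
top flange: A = 140 × 24 = 3360.00, centroid at (84.00, 148.00).
ΣA = 8960.00 mm², ΣAX̄ = 580160.00 mm³, ΣAȲ = 716800.00 mm³.
X̄ = 580160.00/8960.00 = 64.75 mm; Ȳ = 716800.00/8960.00 = 80.00 mm.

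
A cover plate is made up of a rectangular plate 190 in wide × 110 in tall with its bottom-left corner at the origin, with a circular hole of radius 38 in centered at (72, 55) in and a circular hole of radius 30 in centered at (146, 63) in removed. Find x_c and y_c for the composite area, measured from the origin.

x_c = 92.06 in, y_c = 53.33 in

Part | A | x̄ᵢ | ȳᵢ | A·x̄ᵢ | A·ȳᵢ
plate | 20900.00 | 95.00 | 55.00 | 1985500.00 | 1149500.00
hole 1 | -4536.46 | 72.00 | 55.00 | -326625.11 | -249505.29
hole 2 | -2827.43 | 146.00 | 63.00 | -412805.27 | -178128.30
Σ | 13536.11 |  |  | 1246069.62 | 721866.41
x_c = 1246069.62 / 13536.11 = 92.06 in
y_c = 721866.41 / 13536.11 = 53.33 in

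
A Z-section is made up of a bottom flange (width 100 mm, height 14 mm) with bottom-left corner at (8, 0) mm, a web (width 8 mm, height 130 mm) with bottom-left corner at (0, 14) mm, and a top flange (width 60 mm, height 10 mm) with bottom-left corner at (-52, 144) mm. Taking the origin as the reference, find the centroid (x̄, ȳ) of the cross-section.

Part | A | x̄ᵢ | ȳᵢ | A·x̄ᵢ | A·ȳᵢ
bottom flange | 1400.00 | 58.00 | 7.00 | 81200.00 | 9800.00
web | 1040.00 | 4.00 | 79.00 | 4160.00 | 82160.00
top flange | 600.00 | -22.00 | 149.00 | -13200.00 | 89400.00
Σ | 3040.00 |  |  | 72160.00 | 181360.00
x̄ = 72160.00 / 3040.00 = 23.74 mm
ȳ = 181360.00 / 3040.00 = 59.66 mm

x̄ = 23.74 mm, ȳ = 59.66 mm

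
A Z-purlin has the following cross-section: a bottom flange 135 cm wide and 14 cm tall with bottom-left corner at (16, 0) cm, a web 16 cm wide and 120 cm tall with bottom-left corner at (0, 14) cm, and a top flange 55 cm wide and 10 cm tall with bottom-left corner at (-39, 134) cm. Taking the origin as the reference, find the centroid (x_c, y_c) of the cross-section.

bottom flange: A = 135 × 14 = 1890.00, centroid at (83.50, 7.00).
web: A = 16 × 120 = 1920.00, centroid at (8.00, 74.00).
top flange: A = 55 × 10 = 550.00, centroid at (-11.50, 139.00).
ΣA = 4360.00 cm², ΣAx_c = 166850.00 cm³, ΣAy_c = 231760.00 cm³.
x_c = 166850.00/4360.00 = 38.27 cm; y_c = 231760.00/4360.00 = 53.16 cm.

x_c = 38.27 cm, y_c = 53.16 cm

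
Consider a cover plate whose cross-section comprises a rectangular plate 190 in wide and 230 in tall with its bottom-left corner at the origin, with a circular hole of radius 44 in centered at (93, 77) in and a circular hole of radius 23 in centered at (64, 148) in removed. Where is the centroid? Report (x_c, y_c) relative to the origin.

Part | A | x̄ᵢ | ȳᵢ | A·x̄ᵢ | A·ȳᵢ
plate | 43700.00 | 95.00 | 115.00 | 4151500.00 | 5025500.00
hole 1 | -6082.12 | 93.00 | 77.00 | -565637.47 | -468323.50
hole 2 | -1661.90 | 64.00 | 148.00 | -106361.76 | -245961.57
Σ | 35955.97 |  |  | 3479500.77 | 4311214.93
x_c = 3479500.77 / 35955.97 = 96.77 in
y_c = 4311214.93 / 35955.97 = 119.90 in

x_c = 96.77 in, y_c = 119.90 in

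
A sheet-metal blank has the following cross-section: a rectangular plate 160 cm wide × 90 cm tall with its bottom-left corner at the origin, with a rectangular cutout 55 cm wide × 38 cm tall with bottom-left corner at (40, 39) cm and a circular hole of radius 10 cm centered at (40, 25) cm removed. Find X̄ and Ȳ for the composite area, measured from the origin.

X̄ = 83.23 cm, Ȳ = 43.26 cm

plate: A = 160 × 90 = 14400.00, centroid at (80.00, 45.00).
hole 1: A = −(55 × 38) = -2090.00, centroid at (67.50, 58.00).
hole 2: A = −π·10² = -314.16, centroid at (40.00, 25.00).
ΣA = 11995.84 cm², ΣAX̄ = 998358.63 cm³, ΣAȲ = 518926.02 cm³.
X̄ = 998358.63/11995.84 = 83.23 cm; Ȳ = 518926.02/11995.84 = 43.26 cm.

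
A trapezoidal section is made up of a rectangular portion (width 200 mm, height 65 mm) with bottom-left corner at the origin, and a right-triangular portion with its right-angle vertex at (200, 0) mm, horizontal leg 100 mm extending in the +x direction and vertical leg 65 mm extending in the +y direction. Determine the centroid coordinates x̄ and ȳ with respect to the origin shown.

rectangular portion: A = 200 × 65 = 13000.00, centroid at (100.00, 32.50).
triangular portion: A = ½·100·65 = 3250.00, centroid at (233.33, 21.67).
ΣA = 16250.00 mm², ΣAx̄ = 2058333.33 mm³, ΣAȳ = 492916.67 mm³.
x̄ = 2058333.33/16250.00 = 126.67 mm; ȳ = 492916.67/16250.00 = 30.33 mm.

x̄ = 126.67 mm, ȳ = 30.33 mm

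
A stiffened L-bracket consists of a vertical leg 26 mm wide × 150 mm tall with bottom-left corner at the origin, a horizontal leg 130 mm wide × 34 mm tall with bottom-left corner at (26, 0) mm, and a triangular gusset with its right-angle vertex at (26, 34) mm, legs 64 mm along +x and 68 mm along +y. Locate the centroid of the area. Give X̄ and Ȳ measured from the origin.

X̄ = 52.96 mm, Ȳ = 46.77 mm

vertical leg: A = 26 × 150 = 3900.00, centroid at (13.00, 75.00).
horizontal leg: A = 130 × 34 = 4420.00, centroid at (91.00, 17.00).
gusset: A = ½·64·68 = 2176.00, centroid at (47.33, 56.67).
ΣA = 10496.00 mm², ΣAX̄ = 555917.33 mm³, ΣAȲ = 490946.67 mm³.
X̄ = 555917.33/10496.00 = 52.96 mm; Ȳ = 490946.67/10496.00 = 46.77 mm.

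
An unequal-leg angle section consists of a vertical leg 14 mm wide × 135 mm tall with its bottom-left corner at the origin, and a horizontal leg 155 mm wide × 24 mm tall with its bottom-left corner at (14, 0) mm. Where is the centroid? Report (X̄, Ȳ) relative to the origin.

X̄ = 63.03 mm, Ȳ = 30.70 mm

vertical leg: A = 14 × 135 = 1890.00, centroid at (7.00, 67.50).
horizontal leg: A = 155 × 24 = 3720.00, centroid at (91.50, 12.00).
ΣA = 5610.00 mm², ΣAX̄ = 353610.00 mm³, ΣAȲ = 172215.00 mm³.
X̄ = 353610.00/5610.00 = 63.03 mm; Ȳ = 172215.00/5610.00 = 30.70 mm.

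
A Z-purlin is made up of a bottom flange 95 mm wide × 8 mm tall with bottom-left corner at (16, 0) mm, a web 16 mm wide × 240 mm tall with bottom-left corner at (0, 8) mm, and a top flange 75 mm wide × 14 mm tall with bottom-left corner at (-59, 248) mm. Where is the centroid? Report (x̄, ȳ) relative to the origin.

x̄ = 9.98 mm, ȳ = 134.92 mm

bottom flange: A = 95 × 8 = 760.00, centroid at (63.50, 4.00).
web: A = 16 × 240 = 3840.00, centroid at (8.00, 128.00).
top flange: A = 75 × 14 = 1050.00, centroid at (-21.50, 255.00).
ΣA = 5650.00 mm²
ΣAx̄ = (760.00)(63.50) + (3840.00)(8.00) + (1050.00)(-21.50) = 56405.00 mm³
ΣAȳ = (760.00)(4.00) + (3840.00)(128.00) + (1050.00)(255.00) = 762310.00 mm³
x̄ = 56405.00 / 5650.00 = 9.98 mm
ȳ = 762310.00 / 5650.00 = 134.92 mm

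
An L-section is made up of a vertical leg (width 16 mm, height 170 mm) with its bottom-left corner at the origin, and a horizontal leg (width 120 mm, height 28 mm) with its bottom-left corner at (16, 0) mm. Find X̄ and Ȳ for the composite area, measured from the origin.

vertical leg: A = 16 × 170 = 2720.00, centroid at (8.00, 85.00).
horizontal leg: A = 120 × 28 = 3360.00, centroid at (76.00, 14.00).
ΣA = 6080.00 mm², ΣAX̄ = 277120.00 mm³, ΣAȲ = 278240.00 mm³.
X̄ = 277120.00/6080.00 = 45.58 mm; Ȳ = 278240.00/6080.00 = 45.76 mm.

X̄ = 45.58 mm, Ȳ = 45.76 mm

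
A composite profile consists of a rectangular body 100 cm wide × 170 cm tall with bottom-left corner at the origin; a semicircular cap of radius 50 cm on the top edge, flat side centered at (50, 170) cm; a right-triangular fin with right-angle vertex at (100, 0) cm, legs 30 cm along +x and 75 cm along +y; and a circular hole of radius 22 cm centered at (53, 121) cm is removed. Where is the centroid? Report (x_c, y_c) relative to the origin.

rectangular body: A = 100 × 170 = 17000.00, centroid at (50.00, 85.00).
semicircular top: A = ½π·50² = 3926.99, centroid at (50.00, 191.22).
triangular fin: A = ½·30·75 = 1125.00, centroid at (110.00, 25.00).
hole: A = −π·22² = -1520.53, centroid at (53.00, 121.00).
ΣA = 20531.46 cm², ΣAx_c = 1089511.41 cm³, ΣAy_c = 2040062.54 cm³.
x_c = 1089511.41/20531.46 = 53.07 cm; y_c = 2040062.54/20531.46 = 99.36 cm.

x_c = 53.07 cm, y_c = 99.36 cm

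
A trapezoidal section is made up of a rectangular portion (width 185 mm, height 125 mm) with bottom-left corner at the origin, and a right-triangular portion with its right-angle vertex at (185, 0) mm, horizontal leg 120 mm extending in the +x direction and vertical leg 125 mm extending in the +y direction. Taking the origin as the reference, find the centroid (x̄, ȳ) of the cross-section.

x̄ = 124.95 mm, ȳ = 57.40 mm

Part | A | x̄ᵢ | ȳᵢ | A·x̄ᵢ | A·ȳᵢ
rectangular portion | 23125.00 | 92.50 | 62.50 | 2139062.50 | 1445312.50
triangular portion | 7500.00 | 225.00 | 41.67 | 1687500.00 | 312500.00
Σ | 30625.00 |  |  | 3826562.50 | 1757812.50
x̄ = 3826562.50 / 30625.00 = 124.95 mm
ȳ = 1757812.50 / 30625.00 = 57.40 mm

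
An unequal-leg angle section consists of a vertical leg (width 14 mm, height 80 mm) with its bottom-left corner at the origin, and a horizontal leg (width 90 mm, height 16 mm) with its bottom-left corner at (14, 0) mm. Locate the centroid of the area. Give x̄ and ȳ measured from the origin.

vertical leg: A = 14 × 80 = 1120.00, centroid at (7.00, 40.00).
horizontal leg: A = 90 × 16 = 1440.00, centroid at (59.00, 8.00).
ΣA = 2560.00 mm²
ΣAx̄ = (1120.00)(7.00) + (1440.00)(59.00) = 92800.00 mm³
ΣAȳ = (1120.00)(40.00) + (1440.00)(8.00) = 56320.00 mm³
x̄ = 92800.00 / 2560.00 = 36.25 mm
ȳ = 56320.00 / 2560.00 = 22.00 mm

x̄ = 36.25 mm, ȳ = 22.00 mm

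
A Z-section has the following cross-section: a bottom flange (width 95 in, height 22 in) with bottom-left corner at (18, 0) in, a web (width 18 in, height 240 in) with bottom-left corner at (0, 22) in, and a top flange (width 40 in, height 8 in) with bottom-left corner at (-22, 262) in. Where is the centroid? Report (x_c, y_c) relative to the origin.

Part | A | x̄ᵢ | ȳᵢ | A·x̄ᵢ | A·ȳᵢ
bottom flange | 2090.00 | 65.50 | 11.00 | 136895.00 | 22990.00
web | 4320.00 | 9.00 | 142.00 | 38880.00 | 613440.00
top flange | 320.00 | -2.00 | 266.00 | -640.00 | 85120.00
Σ | 6730.00 |  |  | 175135.00 | 721550.00
x_c = 175135.00 / 6730.00 = 26.02 in
y_c = 721550.00 / 6730.00 = 107.21 in

x_c = 26.02 in, y_c = 107.21 in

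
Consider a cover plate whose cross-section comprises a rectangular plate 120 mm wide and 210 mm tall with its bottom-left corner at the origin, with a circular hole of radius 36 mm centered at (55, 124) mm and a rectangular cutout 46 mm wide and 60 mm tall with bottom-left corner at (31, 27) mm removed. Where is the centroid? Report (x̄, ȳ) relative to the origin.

plate: A = 120 × 210 = 25200.00, centroid at (60.00, 105.00).
hole 1: A = −π·36² = -4071.50, centroid at (55.00, 124.00).
hole 2: A = −(46 × 60) = -2760.00, centroid at (54.00, 57.00).
ΣA = 18368.50 mm², ΣAx̄ = 1139027.28 mm³, ΣAȳ = 1983813.49 mm³.
x̄ = 1139027.28/18368.50 = 62.01 mm; ȳ = 1983813.49/18368.50 = 108.00 mm.

x̄ = 62.01 mm, ȳ = 108.00 mm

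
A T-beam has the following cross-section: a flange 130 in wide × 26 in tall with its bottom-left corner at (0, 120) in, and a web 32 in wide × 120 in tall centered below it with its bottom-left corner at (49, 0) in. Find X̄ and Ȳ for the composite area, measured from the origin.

Part | A | x̄ᵢ | ȳᵢ | A·x̄ᵢ | A·ȳᵢ
web | 3840.00 | 65.00 | 60.00 | 249600.00 | 230400.00
flange | 3380.00 | 65.00 | 133.00 | 219700.00 | 449540.00
Σ | 7220.00 |  |  | 469300.00 | 679940.00
X̄ = 469300.00 / 7220.00 = 65.00 in
Ȳ = 679940.00 / 7220.00 = 94.17 in

X̄ = 65.00 in, Ȳ = 94.17 in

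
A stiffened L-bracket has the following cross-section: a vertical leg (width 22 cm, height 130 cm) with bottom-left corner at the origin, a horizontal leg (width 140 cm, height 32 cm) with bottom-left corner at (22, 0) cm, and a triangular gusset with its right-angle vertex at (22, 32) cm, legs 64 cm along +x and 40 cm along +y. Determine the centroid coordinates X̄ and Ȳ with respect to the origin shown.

vertical leg: A = 22 × 130 = 2860.00, centroid at (11.00, 65.00).
horizontal leg: A = 140 × 32 = 4480.00, centroid at (92.00, 16.00).
gusset: A = ½·64·40 = 1280.00, centroid at (43.33, 45.33).
ΣA = 8620.00 cm², ΣAX̄ = 499086.67 cm³, ΣAȲ = 315606.67 cm³.
X̄ = 499086.67/8620.00 = 57.90 cm; Ȳ = 315606.67/8620.00 = 36.61 cm.

X̄ = 57.90 cm, Ȳ = 36.61 cm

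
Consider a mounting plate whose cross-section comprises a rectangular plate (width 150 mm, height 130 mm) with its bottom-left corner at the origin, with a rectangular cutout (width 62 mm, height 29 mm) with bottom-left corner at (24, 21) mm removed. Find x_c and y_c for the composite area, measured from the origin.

plate: A = 150 × 130 = 19500.00, centroid at (75.00, 65.00).
hole: A = −(62 × 29) = -1798.00, centroid at (55.00, 35.50).
ΣA = 17702.00 mm²
ΣAx_c = (19500.00)(75.00) + (-1798.00)(55.00) = 1363610.00 mm³
ΣAy_c = (19500.00)(65.00) + (-1798.00)(35.50) = 1203671.00 mm³
x_c = 1363610.00 / 17702.00 = 77.03 mm
y_c = 1203671.00 / 17702.00 = 68.00 mm

x_c = 77.03 mm, y_c = 68.00 mm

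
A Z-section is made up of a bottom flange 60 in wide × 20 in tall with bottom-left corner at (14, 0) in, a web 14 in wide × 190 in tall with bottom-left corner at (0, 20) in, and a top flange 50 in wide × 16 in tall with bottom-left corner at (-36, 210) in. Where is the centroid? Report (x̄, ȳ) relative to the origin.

x̄ = 13.44 in, ȳ = 105.64 in

bottom flange: A = 60 × 20 = 1200.00, centroid at (44.00, 10.00).
web: A = 14 × 190 = 2660.00, centroid at (7.00, 115.00).
top flange: A = 50 × 16 = 800.00, centroid at (-11.00, 218.00).
ΣA = 4660.00 in²
ΣAx̄ = (1200.00)(44.00) + (2660.00)(7.00) + (800.00)(-11.00) = 62620.00 in³
ΣAȳ = (1200.00)(10.00) + (2660.00)(115.00) + (800.00)(218.00) = 492300.00 in³
x̄ = 62620.00 / 4660.00 = 13.44 in
ȳ = 492300.00 / 4660.00 = 105.64 in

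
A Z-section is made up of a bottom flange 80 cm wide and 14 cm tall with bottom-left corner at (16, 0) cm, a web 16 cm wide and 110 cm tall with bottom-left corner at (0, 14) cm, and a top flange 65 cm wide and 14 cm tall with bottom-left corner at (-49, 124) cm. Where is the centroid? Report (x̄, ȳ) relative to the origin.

x̄ = 16.30 cm, ȳ = 65.56 cm

bottom flange: A = 80 × 14 = 1120.00, centroid at (56.00, 7.00).
web: A = 16 × 110 = 1760.00, centroid at (8.00, 69.00).
top flange: A = 65 × 14 = 910.00, centroid at (-16.50, 131.00).
ΣA = 3790.00 cm²
ΣAx̄ = (1120.00)(56.00) + (1760.00)(8.00) + (910.00)(-16.50) = 61785.00 cm³
ΣAȳ = (1120.00)(7.00) + (1760.00)(69.00) + (910.00)(131.00) = 248490.00 cm³
x̄ = 61785.00 / 3790.00 = 16.30 cm
ȳ = 248490.00 / 3790.00 = 65.56 cm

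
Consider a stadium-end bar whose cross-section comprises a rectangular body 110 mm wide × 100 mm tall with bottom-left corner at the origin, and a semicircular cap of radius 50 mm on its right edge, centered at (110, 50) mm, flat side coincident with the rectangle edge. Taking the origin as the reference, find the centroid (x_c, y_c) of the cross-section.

rectangular body: A = 110 × 100 = 11000.00, centroid at (55.00, 50.00).
semicircular end: A = ½π·50² = 3926.99, centroid at (131.22, 50.00).
ΣA = 14926.99 mm², ΣAx_c = 1120302.32 mm³, ΣAy_c = 746349.54 mm³.
x_c = 1120302.32/14926.99 = 75.05 mm; y_c = 746349.54/14926.99 = 50.00 mm.

x_c = 75.05 mm, y_c = 50.00 mm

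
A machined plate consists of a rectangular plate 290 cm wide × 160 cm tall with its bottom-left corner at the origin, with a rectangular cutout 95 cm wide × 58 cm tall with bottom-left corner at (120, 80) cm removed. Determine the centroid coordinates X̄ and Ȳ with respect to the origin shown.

X̄ = 141.97 cm, Ȳ = 76.09 cm

plate: A = 290 × 160 = 46400.00, centroid at (145.00, 80.00).
hole: A = −(95 × 58) = -5510.00, centroid at (167.50, 109.00).
ΣA = 40890.00 cm², ΣAX̄ = 5805075.00 cm³, ΣAȲ = 3111410.00 cm³.
X̄ = 5805075.00/40890.00 = 141.97 cm; Ȳ = 3111410.00/40890.00 = 76.09 cm.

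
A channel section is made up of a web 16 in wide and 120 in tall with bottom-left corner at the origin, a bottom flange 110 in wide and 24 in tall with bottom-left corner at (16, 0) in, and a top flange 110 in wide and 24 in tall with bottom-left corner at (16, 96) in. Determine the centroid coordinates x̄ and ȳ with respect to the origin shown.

web: A = 16 × 120 = 1920.00, centroid at (8.00, 60.00).
bottom flange: A = 110 × 24 = 2640.00, centroid at (71.00, 12.00).
top flange: A = 110 × 24 = 2640.00, centroid at (71.00, 108.00).
ΣA = 7200.00 in², ΣAx̄ = 390240.00 in³, ΣAȳ = 432000.00 in³.
x̄ = 390240.00/7200.00 = 54.20 in; ȳ = 432000.00/7200.00 = 60.00 in.

x̄ = 54.20 in, ȳ = 60.00 in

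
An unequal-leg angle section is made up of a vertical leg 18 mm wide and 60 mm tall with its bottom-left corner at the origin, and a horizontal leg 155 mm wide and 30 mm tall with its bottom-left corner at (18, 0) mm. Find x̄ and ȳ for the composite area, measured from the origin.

Part | A | x̄ᵢ | ȳᵢ | A·x̄ᵢ | A·ȳᵢ
vertical leg | 1080.00 | 9.00 | 30.00 | 9720.00 | 32400.00
horizontal leg | 4650.00 | 95.50 | 15.00 | 444075.00 | 69750.00
Σ | 5730.00 |  |  | 453795.00 | 102150.00
x̄ = 453795.00 / 5730.00 = 79.20 mm
ȳ = 102150.00 / 5730.00 = 17.83 mm

x̄ = 79.20 mm, ȳ = 17.83 mm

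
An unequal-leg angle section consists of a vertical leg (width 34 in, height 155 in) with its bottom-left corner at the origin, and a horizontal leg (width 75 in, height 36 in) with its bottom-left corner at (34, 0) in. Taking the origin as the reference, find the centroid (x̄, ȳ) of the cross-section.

Part | A | x̄ᵢ | ȳᵢ | A·x̄ᵢ | A·ȳᵢ
vertical leg | 5270.00 | 17.00 | 77.50 | 89590.00 | 408425.00
horizontal leg | 2700.00 | 71.50 | 18.00 | 193050.00 | 48600.00
Σ | 7970.00 |  |  | 282640.00 | 457025.00
x̄ = 282640.00 / 7970.00 = 35.46 in
ȳ = 457025.00 / 7970.00 = 57.34 in

x̄ = 35.46 in, ȳ = 57.34 in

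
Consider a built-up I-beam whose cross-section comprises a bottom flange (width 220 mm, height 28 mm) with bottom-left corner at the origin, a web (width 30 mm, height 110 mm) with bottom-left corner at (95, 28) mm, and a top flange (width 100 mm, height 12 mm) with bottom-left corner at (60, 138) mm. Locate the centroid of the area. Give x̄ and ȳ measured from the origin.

x̄ = 110.00 mm, ȳ = 49.99 mm

bottom flange: A = 220 × 28 = 6160.00, centroid at (110.00, 14.00).
web: A = 30 × 110 = 3300.00, centroid at (110.00, 83.00).
top flange: A = 100 × 12 = 1200.00, centroid at (110.00, 144.00).
ΣA = 10660.00 mm²
ΣAx̄ = (6160.00)(110.00) + (3300.00)(110.00) + (1200.00)(110.00) = 1172600.00 mm³
ΣAȳ = (6160.00)(14.00) + (3300.00)(83.00) + (1200.00)(144.00) = 532940.00 mm³
x̄ = 1172600.00 / 10660.00 = 110.00 mm
ȳ = 532940.00 / 10660.00 = 49.99 mm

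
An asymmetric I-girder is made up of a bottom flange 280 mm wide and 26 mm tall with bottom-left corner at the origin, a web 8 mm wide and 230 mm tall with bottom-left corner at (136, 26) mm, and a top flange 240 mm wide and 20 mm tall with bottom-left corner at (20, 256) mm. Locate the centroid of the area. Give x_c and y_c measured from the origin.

x_c = 140.00 mm, y_c = 117.16 mm

bottom flange: A = 280 × 26 = 7280.00, centroid at (140.00, 13.00).
web: A = 8 × 230 = 1840.00, centroid at (140.00, 141.00).
top flange: A = 240 × 20 = 4800.00, centroid at (140.00, 266.00).
ΣA = 13920.00 mm²
ΣAx_c = (7280.00)(140.00) + (1840.00)(140.00) + (4800.00)(140.00) = 1948800.00 mm³
ΣAy_c = (7280.00)(13.00) + (1840.00)(141.00) + (4800.00)(266.00) = 1630880.00 mm³
x_c = 1948800.00 / 13920.00 = 140.00 mm
y_c = 1630880.00 / 13920.00 = 117.16 mm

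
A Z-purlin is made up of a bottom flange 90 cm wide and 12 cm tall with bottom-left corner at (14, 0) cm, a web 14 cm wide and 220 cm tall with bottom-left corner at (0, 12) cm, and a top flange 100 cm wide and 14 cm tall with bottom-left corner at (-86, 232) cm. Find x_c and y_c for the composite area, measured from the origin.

x_c = 6.27 cm, y_c = 128.93 cm

bottom flange: A = 90 × 12 = 1080.00, centroid at (59.00, 6.00).
web: A = 14 × 220 = 3080.00, centroid at (7.00, 122.00).
top flange: A = 100 × 14 = 1400.00, centroid at (-36.00, 239.00).
ΣA = 5560.00 cm², ΣAx_c = 34880.00 cm³, ΣAy_c = 716840.00 cm³.
x_c = 34880.00/5560.00 = 6.27 cm; y_c = 716840.00/5560.00 = 128.93 cm.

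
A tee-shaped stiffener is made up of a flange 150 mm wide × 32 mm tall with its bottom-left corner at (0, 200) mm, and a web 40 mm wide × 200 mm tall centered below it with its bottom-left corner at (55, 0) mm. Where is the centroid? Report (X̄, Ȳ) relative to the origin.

X̄ = 75.00 mm, Ȳ = 143.50 mm

Part | A | x̄ᵢ | ȳᵢ | A·x̄ᵢ | A·ȳᵢ
web | 8000.00 | 75.00 | 100.00 | 600000.00 | 800000.00
flange | 4800.00 | 75.00 | 216.00 | 360000.00 | 1036800.00
Σ | 12800.00 |  |  | 960000.00 | 1836800.00
X̄ = 960000.00 / 12800.00 = 75.00 mm
Ȳ = 1836800.00 / 12800.00 = 143.50 mm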